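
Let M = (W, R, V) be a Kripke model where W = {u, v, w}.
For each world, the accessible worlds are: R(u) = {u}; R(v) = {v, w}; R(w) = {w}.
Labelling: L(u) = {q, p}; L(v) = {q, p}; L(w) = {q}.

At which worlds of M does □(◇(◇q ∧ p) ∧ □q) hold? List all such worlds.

Let φ = □(◇(◇q ∧ p) ∧ □q). Evaluate φ at each world:
  u (successors {u}): φ is true.
  v (successors {v, w}): φ is false.
  w (successors {w}): φ is false.
For instance, at w:
  At w: □(◇(◇q ∧ p) ∧ □q) requires ◇(◇q ∧ p) ∧ □q at every successor {w}.
    ◇(◇q ∧ p) ∧ □q fails at w, so □(◇(◇q ∧ p) ∧ □q) is false at w.
      At w: ◇(◇q ∧ p) is false, □q is true, so ◇(◇q ∧ p) ∧ □q is false.
Satisfying worlds: {u}

u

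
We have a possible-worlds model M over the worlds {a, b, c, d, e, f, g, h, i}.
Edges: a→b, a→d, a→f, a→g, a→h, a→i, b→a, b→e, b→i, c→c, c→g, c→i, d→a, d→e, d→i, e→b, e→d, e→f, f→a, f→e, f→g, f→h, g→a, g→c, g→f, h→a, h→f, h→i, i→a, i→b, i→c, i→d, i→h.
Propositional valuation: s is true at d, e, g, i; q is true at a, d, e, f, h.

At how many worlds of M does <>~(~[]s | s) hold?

Let φ = <>~(~[]s | s). Evaluate φ at each world:
  a (successors {b, d, f, g, h, i}): φ is false.
  b (successors {a, e, i}): φ is false.
  c (successors {c, g, i}): φ is false.
  d (successors {a, e, i}): φ is false.
  e (successors {b, d, f}): φ is false.
  f (successors {a, e, g, h}): φ is false.
  g (successors {a, c, f}): φ is false.
  h (successors {a, f, i}): φ is false.
  i (successors {a, b, c, d, h}): φ is false.
For instance, at f:
  At f: <>~(~[]s | s) requires ~(~[]s | s) at some successor in {a, e, g, h}.
    At a: ~(~[]s | s) is false.
    At e: ~(~[]s | s) is false.
    At g: ~(~[]s | s) is false.
    At h: ~(~[]s | s) is false.
  So <>~(~[]s | s) is false at f.
Satisfying worlds: none.

0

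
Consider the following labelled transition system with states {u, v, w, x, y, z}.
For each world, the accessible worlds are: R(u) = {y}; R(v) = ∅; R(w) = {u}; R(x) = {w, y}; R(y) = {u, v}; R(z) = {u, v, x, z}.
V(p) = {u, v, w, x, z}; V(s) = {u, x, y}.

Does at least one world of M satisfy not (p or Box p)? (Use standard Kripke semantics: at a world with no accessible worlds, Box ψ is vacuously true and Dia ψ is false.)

Recall that Box ψ holds at a world iff ψ holds at every accessible world, and Dia ψ holds iff ψ holds at some accessible world.
Let φ = not (p or Box p). Evaluate φ at each world:
  u (successors {y}): φ is false.
  v (successors ∅): φ is false.
  w (successors {u}): φ is false.
  x (successors {w, y}): φ is false.
  y (successors {u, v}): φ is false.
  z (successors {u, v, x, z}): φ is false.
For instance, at y:
  At y: p or Box p is true, so not (p or Box p) is false.
    At y: p is false, Box p is true, so p or Box p is true.
      At y: Box p requires p at every successor {u, v}.
        At u: p is true.
        At v: p is true.
      So Box p is true at y.

No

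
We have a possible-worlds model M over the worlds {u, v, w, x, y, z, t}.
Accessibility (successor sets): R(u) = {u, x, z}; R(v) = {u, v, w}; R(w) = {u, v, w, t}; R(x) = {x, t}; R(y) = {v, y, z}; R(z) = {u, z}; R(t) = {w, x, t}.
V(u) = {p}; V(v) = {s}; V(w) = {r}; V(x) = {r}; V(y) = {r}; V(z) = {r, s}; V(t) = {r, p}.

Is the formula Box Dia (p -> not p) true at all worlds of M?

Recall that Box ψ holds at a world iff ψ holds at every accessible world, and Dia ψ holds iff ψ holds at some accessible world.
Let φ = Box Dia (p -> not p). Evaluate φ at each world:
  u (successors {u, x, z}): φ is true.
  v (successors {u, v, w}): φ is true.
  w (successors {u, v, w, t}): φ is true.
  x (successors {x, t}): φ is true.
  y (successors {v, y, z}): φ is true.
  z (successors {u, z}): φ is true.
  t (successors {w, x, t}): φ is true.
For instance, at u:
  At u: Box Dia (p -> not p) requires Dia (p -> not p) at every successor {u, x, z}.
      At u: Dia (p -> not p) requires p -> not p at some successor in {u, x, z}.
        p -> not p holds at x, so Dia (p -> not p) is true at u.
      At x: Dia (p -> not p) requires p -> not p at some successor in {x, t}.
        p -> not p holds at x, so Dia (p -> not p) is true at x.
      At z: Dia (p -> not p) requires p -> not p at some successor in {u, z}.
        p -> not p holds at z, so Dia (p -> not p) is true at z.
  So Box Dia (p -> not p) is true at u.

Yes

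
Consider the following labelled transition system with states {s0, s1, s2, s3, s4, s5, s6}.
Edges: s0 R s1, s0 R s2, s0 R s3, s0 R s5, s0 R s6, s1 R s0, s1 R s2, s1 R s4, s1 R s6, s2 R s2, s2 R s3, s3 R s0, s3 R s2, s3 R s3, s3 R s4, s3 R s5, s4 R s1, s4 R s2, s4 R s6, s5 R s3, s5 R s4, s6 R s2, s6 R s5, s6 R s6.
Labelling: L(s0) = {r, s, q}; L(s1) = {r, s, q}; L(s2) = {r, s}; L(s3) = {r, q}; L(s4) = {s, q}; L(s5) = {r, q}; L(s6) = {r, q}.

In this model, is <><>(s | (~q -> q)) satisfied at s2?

Recall that <>ψ holds at a world iff ψ holds at some accessible world.
At s2: <><>(s | (~q -> q)) requires <>(s | (~q -> q)) at some successor in {s2, s3}.
  <>(s | (~q -> q)) holds at s2, so <><>(s | (~q -> q)) is true at s2.
    At s2: <>(s | (~q -> q)) requires s | (~q -> q) at some successor in {s2, s3}.
      s | (~q -> q) holds at s2, so <>(s | (~q -> q)) is true at s2.

Yes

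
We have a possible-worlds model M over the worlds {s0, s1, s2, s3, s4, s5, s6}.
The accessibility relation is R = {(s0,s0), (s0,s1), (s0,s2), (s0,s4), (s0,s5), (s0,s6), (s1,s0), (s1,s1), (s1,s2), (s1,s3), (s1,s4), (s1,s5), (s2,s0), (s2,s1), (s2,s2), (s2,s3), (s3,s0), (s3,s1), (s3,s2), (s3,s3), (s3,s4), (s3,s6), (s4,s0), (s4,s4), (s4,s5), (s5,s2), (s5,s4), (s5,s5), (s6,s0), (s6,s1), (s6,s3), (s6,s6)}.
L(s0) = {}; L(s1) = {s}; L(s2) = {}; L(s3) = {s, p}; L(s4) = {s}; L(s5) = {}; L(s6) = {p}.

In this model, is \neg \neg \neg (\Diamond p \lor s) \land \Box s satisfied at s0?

Recall that \Box ψ holds at a world iff ψ holds at every accessible world, and \Diamond ψ holds iff ψ holds at some accessible world.
At s0: \neg \neg \neg (\Diamond p \lor s) is false, \Box s is false, so \neg \neg \neg (\Diamond p \lor s) \land \Box s is false.
  At s0: \neg \neg (\Diamond p \lor s) is true, so \neg \neg \neg (\Diamond p \lor s) is false.
    At s0: \neg (\Diamond p \lor s) is false, so \neg \neg (\Diamond p \lor s) is true.
      At s0: \Diamond p \lor s is true, so \neg (\Diamond p \lor s) is false.
  At s0: \Box s requires s at every successor {s0, s1, s2, s4, s5, s6}.
    s fails at s0, so \Box s is false at s0.

No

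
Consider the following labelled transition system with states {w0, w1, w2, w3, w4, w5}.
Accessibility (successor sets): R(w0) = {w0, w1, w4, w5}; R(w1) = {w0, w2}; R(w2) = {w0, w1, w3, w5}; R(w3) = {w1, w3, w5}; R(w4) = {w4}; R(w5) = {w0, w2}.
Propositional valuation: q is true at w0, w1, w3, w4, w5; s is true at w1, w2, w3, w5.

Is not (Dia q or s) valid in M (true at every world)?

Let φ = not (Dia q or s). Evaluate φ at each world:
  w0 (successors {w0, w1, w4, w5}): φ is false.
  w1 (successors {w0, w2}): φ is false.
  w2 (successors {w0, w1, w3, w5}): φ is false.
  w3 (successors {w1, w3, w5}): φ is false.
  w4 (successors {w4}): φ is false.
  w5 (successors {w0, w2}): φ is false.
Detail at w0 (counterexample):
  At w0: Dia q or s is true, so not (Dia q or s) is false.
    At w0: Dia q is true, s is false, so Dia q or s is true.
      At w0: Dia q requires q at some successor in {w0, w1, w4, w5}.
        q holds at w0, so Dia q is true at w0.

No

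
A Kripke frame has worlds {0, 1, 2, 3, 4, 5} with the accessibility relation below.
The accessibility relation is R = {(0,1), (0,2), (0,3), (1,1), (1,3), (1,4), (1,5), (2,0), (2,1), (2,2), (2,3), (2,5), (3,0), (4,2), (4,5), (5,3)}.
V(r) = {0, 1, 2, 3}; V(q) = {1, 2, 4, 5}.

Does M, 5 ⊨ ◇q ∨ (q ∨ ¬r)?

Yes

Recall that ◇ψ holds at a world iff ψ holds at some accessible world.
At 5: ◇q is false, q ∨ ¬r is true, so ◇q ∨ (q ∨ ¬r) is true.
  At 5: ◇q requires q at some successor in {3}.
    At 3: q is false.
  So ◇q is false at 5.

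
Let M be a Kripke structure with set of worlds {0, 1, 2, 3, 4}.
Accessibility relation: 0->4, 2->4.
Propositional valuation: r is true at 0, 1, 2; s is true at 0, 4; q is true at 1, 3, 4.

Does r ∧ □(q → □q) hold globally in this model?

No

Let φ = r ∧ □(q → □q). Evaluate φ at each world:
  0 (successors {4}): φ is true.
  1 (successors ∅): φ is true.
  2 (successors {4}): φ is true.
  3 (successors ∅): φ is false.
  4 (successors ∅): φ is false.
Detail at 3 (counterexample):
  At 3: r is false, □(q → □q) is true, so r ∧ □(q → □q) is false.
    At 3: no accessible worlds, so □(q → □q) holds vacuously.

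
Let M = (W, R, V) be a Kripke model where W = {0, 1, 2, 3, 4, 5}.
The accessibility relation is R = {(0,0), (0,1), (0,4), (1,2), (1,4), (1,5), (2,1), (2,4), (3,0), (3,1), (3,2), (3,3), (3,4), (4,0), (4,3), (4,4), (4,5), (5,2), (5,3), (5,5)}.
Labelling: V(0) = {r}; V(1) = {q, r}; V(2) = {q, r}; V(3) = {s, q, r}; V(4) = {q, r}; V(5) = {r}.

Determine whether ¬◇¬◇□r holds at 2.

Recall that □ψ holds at a world iff ψ holds at every accessible world, and ◇ψ holds iff ψ holds at some accessible world.
At 2: ◇¬◇□r is false, so ¬◇¬◇□r is true.
  At 2: ◇¬◇□r requires ¬◇□r at some successor in {1, 4}.
    At 1: ¬◇□r is false.
    At 4: ¬◇□r is false.
  So ◇¬◇□r is false at 2.

Yes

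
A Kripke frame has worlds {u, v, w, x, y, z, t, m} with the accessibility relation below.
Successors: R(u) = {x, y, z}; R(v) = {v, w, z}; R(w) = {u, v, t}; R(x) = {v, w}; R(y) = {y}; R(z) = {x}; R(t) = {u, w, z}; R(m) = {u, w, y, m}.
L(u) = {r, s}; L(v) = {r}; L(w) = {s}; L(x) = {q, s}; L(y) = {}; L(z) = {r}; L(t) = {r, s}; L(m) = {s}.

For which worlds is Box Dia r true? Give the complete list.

Recall that Box ψ holds at a world iff ψ holds at every accessible world, and Dia ψ holds iff ψ holds at some accessible world.
Let φ = Box Dia r. Evaluate φ at each world:
  u (successors {x, y, z}): φ is false.
  v (successors {v, w, z}): φ is false.
  w (successors {u, v, t}): φ is true.
  x (successors {v, w}): φ is true.
  y (successors {y}): φ is false.
  z (successors {x}): φ is true.
  t (successors {u, w, z}): φ is false.
  m (successors {u, w, y, m}): φ is false.
For instance, at x:
  At x: Box Dia r requires Dia r at every successor {v, w}.
      At v: Dia r requires r at some successor in {v, w, z}.
        r holds at v, so Dia r is true at v.
      At w: Dia r requires r at some successor in {u, v, t}.
        r holds at u, so Dia r is true at w.
  So Box Dia r is true at x.
Satisfying worlds: {w, x, z}

w, x, z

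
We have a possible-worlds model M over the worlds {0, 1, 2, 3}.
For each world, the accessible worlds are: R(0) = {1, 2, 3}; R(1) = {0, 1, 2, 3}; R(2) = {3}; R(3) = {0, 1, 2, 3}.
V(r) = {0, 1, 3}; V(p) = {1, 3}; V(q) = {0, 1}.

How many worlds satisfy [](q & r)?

Let φ = [](q & r). Evaluate φ at each world:
  0 (successors {1, 2, 3}): φ is false.
  1 (successors {0, 1, 2, 3}): φ is false.
  2 (successors {3}): φ is false.
  3 (successors {0, 1, 2, 3}): φ is false.
For instance, at 1:
  At 1: [](q & r) requires q & r at every successor {0, 1, 2, 3}.
    q & r fails at 2, so [](q & r) is false at 1.
Satisfying worlds: none.

0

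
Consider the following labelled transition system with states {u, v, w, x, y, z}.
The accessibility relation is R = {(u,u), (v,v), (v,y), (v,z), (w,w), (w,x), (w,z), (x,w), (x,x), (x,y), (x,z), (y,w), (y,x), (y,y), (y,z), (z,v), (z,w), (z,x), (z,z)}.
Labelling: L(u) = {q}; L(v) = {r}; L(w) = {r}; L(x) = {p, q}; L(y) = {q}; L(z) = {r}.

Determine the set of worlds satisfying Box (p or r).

w, z

Let φ = Box (p or r). Evaluate φ at each world:
  u (successors {u}): φ is false.
  v (successors {v, y, z}): φ is false.
  w (successors {w, x, z}): φ is true.
  x (successors {w, x, y, z}): φ is false.
  y (successors {w, x, y, z}): φ is false.
  z (successors {v, w, x, z}): φ is true.
For instance, at y:
  At y: Box (p or r) requires p or r at every successor {w, x, y, z}.
    p or r fails at y, so Box (p or r) is false at y.
Satisfying worlds: {w, z}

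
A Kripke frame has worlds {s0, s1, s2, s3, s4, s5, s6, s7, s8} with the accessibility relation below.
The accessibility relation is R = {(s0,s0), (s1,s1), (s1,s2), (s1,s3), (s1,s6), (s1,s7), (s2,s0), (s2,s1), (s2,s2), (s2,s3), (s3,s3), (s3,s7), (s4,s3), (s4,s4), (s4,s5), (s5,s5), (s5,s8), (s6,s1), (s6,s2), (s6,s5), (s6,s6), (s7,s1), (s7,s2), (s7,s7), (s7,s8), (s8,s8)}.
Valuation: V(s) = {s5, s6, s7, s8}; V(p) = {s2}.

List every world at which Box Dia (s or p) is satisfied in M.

s1, s3, s4, s5, s6, s7, s8

Let φ = Box Dia (s or p). Evaluate φ at each world:
  s0 (successors {s0}): φ is false.
  s1 (successors {s1, s2, s3, s6, s7}): φ is true.
  s2 (successors {s0, s1, s2, s3}): φ is false.
  s3 (successors {s3, s7}): φ is true.
  s4 (successors {s3, s4, s5}): φ is true.
  s5 (successors {s5, s8}): φ is true.
  s6 (successors {s1, s2, s5, s6}): φ is true.
  s7 (successors {s1, s2, s7, s8}): φ is true.
  s8 (successors {s8}): φ is true.
For instance, at s4:
  At s4: Box Dia (s or p) requires Dia (s or p) at every successor {s3, s4, s5}.
      At s3: Dia (s or p) requires s or p at some successor in {s3, s7}.
        s or p holds at s7, so Dia (s or p) is true at s3.
      At s4: Dia (s or p) requires s or p at some successor in {s3, s4, s5}.
        s or p holds at s5, so Dia (s or p) is true at s4.
      At s5: Dia (s or p) requires s or p at some successor in {s5, s8}.
        s or p holds at s5, so Dia (s or p) is true at s5.
  So Box Dia (s or p) is true at s4.
Satisfying worlds: {s1, s3, s4, s5, s6, s7, s8}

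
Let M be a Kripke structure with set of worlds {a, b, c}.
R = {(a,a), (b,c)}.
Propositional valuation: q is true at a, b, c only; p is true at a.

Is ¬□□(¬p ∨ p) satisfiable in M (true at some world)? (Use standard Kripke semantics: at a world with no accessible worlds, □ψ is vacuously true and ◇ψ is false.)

Let φ = ¬□□(¬p ∨ p). Evaluate φ at each world:
  a (successors {a}): φ is false.
  b (successors {c}): φ is false.
  c (successors ∅): φ is false.
For instance, at a:
  At a: □□(¬p ∨ p) is true, so ¬□□(¬p ∨ p) is false.
    At a: □□(¬p ∨ p) requires □(¬p ∨ p) at every successor {a}.
      At a: □(¬p ∨ p) is true.
    So □□(¬p ∨ p) is true at a.

No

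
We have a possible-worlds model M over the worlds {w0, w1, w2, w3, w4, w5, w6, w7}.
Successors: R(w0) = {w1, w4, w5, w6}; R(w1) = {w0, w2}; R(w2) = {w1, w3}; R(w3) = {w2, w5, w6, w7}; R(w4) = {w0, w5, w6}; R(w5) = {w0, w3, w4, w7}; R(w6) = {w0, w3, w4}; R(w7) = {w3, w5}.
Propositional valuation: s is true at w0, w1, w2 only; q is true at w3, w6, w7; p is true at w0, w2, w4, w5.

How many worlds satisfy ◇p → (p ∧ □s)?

Let φ = ◇p → (p ∧ □s). Evaluate φ at each world:
  w0 (successors {w1, w4, w5, w6}): φ is false.
  w1 (successors {w0, w2}): φ is false.
  w2 (successors {w1, w3}): φ is true.
  w3 (successors {w2, w5, w6, w7}): φ is false.
  w4 (successors {w0, w5, w6}): φ is false.
  w5 (successors {w0, w3, w4, w7}): φ is false.
  w6 (successors {w0, w3, w4}): φ is false.
  w7 (successors {w3, w5}): φ is false.
For instance, at w7:
  At w7: ◇p is true, p ∧ □s is false, so ◇p → (p ∧ □s) is false.
    At w7: ◇p requires p at some successor in {w3, w5}.
      p holds at w5, so ◇p is true at w7.
    At w7: p is false, □s is false, so p ∧ □s is false.
      At w7: □s requires s at every successor {w3, w5}.
        s fails at w3, so □s is false at w7.
Satisfying worlds: {w2}

1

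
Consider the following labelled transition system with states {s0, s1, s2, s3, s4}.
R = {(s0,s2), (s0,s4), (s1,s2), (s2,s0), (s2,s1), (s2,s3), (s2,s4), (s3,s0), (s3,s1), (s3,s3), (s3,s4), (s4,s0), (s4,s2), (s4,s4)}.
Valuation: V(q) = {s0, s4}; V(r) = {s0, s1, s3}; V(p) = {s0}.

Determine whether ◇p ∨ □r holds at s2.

Yes

Recall that □ψ holds at a world iff ψ holds at every accessible world, and ◇ψ holds iff ψ holds at some accessible world.
At s2: ◇p is true, □r is false, so ◇p ∨ □r is true.
  At s2: ◇p requires p at some successor in {s0, s1, s3, s4}.
    p holds at s0, so ◇p is true at s2.
  At s2: □r requires r at every successor {s0, s1, s3, s4}.
    r fails at s4, so □r is false at s2.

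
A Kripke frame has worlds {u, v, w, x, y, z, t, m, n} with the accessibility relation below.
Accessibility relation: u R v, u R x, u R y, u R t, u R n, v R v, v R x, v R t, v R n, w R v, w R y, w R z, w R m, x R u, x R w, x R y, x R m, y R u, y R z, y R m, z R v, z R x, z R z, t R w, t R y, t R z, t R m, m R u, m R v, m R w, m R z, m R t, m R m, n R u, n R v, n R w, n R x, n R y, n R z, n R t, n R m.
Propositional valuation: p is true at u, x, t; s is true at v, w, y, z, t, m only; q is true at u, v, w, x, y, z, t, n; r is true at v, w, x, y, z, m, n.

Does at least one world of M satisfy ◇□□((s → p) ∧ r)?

No

Let φ = ◇□□((s → p) ∧ r). Evaluate φ at each world:
  u (successors {v, x, y, t, n}): φ is false.
  v (successors {v, x, t, n}): φ is false.
  w (successors {v, y, z, m}): φ is false.
  x (successors {u, w, y, m}): φ is false.
  y (successors {u, z, m}): φ is false.
  z (successors {v, x, z}): φ is false.
  t (successors {w, y, z, m}): φ is false.
  m (successors {u, v, w, z, t, m}): φ is false.
  n (successors {u, v, w, x, y, z, t, m}): φ is false.
For instance, at v:
  At v: ◇□□((s → p) ∧ r) requires □□((s → p) ∧ r) at some successor in {v, x, t, n}.
    At v: □□((s → p) ∧ r) is false.
    At x: □□((s → p) ∧ r) is false.
    At t: □□((s → p) ∧ r) is false.
    At n: □□((s → p) ∧ r) is false.
  So ◇□□((s → p) ∧ r) is false at v.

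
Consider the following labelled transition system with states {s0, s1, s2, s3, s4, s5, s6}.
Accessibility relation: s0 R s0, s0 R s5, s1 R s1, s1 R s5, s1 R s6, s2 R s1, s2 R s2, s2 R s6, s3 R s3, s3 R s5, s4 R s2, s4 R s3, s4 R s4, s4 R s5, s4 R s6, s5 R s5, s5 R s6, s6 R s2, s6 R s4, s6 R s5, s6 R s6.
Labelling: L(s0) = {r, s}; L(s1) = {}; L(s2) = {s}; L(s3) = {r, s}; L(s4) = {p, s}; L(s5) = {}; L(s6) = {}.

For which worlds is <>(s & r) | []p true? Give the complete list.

s0, s3, s4

Let φ = <>(s & r) | []p. Evaluate φ at each world:
  s0 (successors {s0, s5}): φ is true.
  s1 (successors {s1, s5, s6}): φ is false.
  s2 (successors {s1, s2, s6}): φ is false.
  s3 (successors {s3, s5}): φ is true.
  s4 (successors {s2, s3, s4, s5, s6}): φ is true.
  s5 (successors {s5, s6}): φ is false.
  s6 (successors {s2, s4, s5, s6}): φ is false.
For instance, at s6:
  At s6: <>(s & r) is false, []p is false, so <>(s & r) | []p is false.
    At s6: <>(s & r) requires s & r at some successor in {s2, s4, s5, s6}.
      At s2: s & r is false.
      At s4: s & r is false.
      At s5: s & r is false.
      At s6: s & r is false.
    So <>(s & r) is false at s6.
    At s6: []p requires p at every successor {s2, s4, s5, s6}.
      p fails at s2, so []p is false at s6.
Satisfying worlds: {s0, s3, s4}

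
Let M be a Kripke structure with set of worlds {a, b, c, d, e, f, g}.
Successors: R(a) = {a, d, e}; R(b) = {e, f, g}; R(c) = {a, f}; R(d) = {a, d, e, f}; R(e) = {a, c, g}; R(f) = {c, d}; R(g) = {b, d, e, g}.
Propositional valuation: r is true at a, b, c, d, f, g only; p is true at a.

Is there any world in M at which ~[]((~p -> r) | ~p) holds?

Recall that []ψ holds at a world iff ψ holds at every accessible world, and <>ψ holds iff ψ holds at some accessible world.
Let φ = ~[]((~p -> r) | ~p). Evaluate φ at each world:
  a (successors {a, d, e}): φ is false.
  b (successors {e, f, g}): φ is false.
  c (successors {a, f}): φ is false.
  d (successors {a, d, e, f}): φ is false.
  e (successors {a, c, g}): φ is false.
  f (successors {c, d}): φ is false.
  g (successors {b, d, e, g}): φ is false.
For instance, at d:
  At d: []((~p -> r) | ~p) is true, so ~[]((~p -> r) | ~p) is false.
    At d: []((~p -> r) | ~p) requires (~p -> r) | ~p at every successor {a, d, e, f}.
      At a: (~p -> r) | ~p is true.
      At d: (~p -> r) | ~p is true.
      At e: (~p -> r) | ~p is true.
      At f: (~p -> r) | ~p is true.
    So []((~p -> r) | ~p) is true at d.

No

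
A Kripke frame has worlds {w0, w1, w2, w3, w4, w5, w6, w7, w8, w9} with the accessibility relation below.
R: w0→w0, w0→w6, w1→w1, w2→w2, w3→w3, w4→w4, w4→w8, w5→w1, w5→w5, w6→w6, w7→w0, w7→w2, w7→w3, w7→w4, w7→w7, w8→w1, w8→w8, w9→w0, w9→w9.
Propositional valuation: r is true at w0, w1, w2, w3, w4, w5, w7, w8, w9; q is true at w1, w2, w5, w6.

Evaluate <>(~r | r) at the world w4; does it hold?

Yes

At w4: <>(~r | r) requires ~r | r at some successor in {w4, w8}.
  ~r | r holds at w4, so <>(~r | r) is true at w4.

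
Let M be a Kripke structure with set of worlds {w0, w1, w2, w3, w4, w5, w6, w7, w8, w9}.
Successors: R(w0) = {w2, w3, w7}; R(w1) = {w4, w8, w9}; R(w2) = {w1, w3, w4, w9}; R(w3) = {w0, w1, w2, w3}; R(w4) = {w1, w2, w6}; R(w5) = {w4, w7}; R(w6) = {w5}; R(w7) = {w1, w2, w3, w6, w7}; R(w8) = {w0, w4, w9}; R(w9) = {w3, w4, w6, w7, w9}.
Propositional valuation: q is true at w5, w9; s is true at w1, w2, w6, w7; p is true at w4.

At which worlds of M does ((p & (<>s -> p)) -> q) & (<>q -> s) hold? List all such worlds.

Let φ = ((p & (<>s -> p)) -> q) & (<>q -> s). Evaluate φ at each world:
  w0 (successors {w2, w3, w7}): φ is true.
  w1 (successors {w4, w8, w9}): φ is true.
  w2 (successors {w1, w3, w4, w9}): φ is true.
  w3 (successors {w0, w1, w2, w3}): φ is true.
  w4 (successors {w1, w2, w6}): φ is false.
  w5 (successors {w4, w7}): φ is true.
  w6 (successors {w5}): φ is true.
  w7 (successors {w1, w2, w3, w6, w7}): φ is true.
  w8 (successors {w0, w4, w9}): φ is false.
  w9 (successors {w3, w4, w6, w7, w9}): φ is false.
For instance, at w2:
  At w2: (p & (<>s -> p)) -> q is true, <>q -> s is true, so ((p & (<>s -> p)) -> q) & (<>q -> s) is true.
    At w2: p & (<>s -> p) is false, q is false, so (p & (<>s -> p)) -> q is true.
      At w2: p is false, <>s -> p is false, so p & (<>s -> p) is false.
    At w2: <>q is true, s is true, so <>q -> s is true.
      At w2: <>q requires q at some successor in {w1, w3, w4, w9}.
        q holds at w9, so <>q is true at w2.
Satisfying worlds: {w0, w1, w2, w3, w5, w6, w7}

w0, w1, w2, w3, w5, w6, w7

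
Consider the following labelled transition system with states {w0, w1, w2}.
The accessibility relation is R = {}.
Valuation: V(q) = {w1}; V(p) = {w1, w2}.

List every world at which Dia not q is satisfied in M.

none

Recall that Dia ψ holds at a world iff ψ holds at some accessible world.
Let φ = Dia not q. Evaluate φ at each world:
  w0 (successors ∅): φ is false.
  w1 (successors ∅): φ is false.
  w2 (successors ∅): φ is false.
For instance, at w0:
  At w0: no accessible worlds, so Dia not q is false.
Satisfying worlds: none.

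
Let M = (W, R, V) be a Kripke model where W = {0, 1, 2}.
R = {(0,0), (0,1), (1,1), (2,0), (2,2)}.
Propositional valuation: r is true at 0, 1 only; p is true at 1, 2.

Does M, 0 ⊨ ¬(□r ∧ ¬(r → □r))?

At 0: □r ∧ ¬(r → □r) is false, so ¬(□r ∧ ¬(r → □r)) is true.
  At 0: □r is true, ¬(r → □r) is false, so □r ∧ ¬(r → □r) is false.
    At 0: □r requires r at every successor {0, 1}.
      At 0: r is true.
      At 1: r is true.
    So □r is true at 0.
    At 0: r → □r is true, so ¬(r → □r) is false.
      At 0: r is true, □r is true, so r → □r is true.

Yes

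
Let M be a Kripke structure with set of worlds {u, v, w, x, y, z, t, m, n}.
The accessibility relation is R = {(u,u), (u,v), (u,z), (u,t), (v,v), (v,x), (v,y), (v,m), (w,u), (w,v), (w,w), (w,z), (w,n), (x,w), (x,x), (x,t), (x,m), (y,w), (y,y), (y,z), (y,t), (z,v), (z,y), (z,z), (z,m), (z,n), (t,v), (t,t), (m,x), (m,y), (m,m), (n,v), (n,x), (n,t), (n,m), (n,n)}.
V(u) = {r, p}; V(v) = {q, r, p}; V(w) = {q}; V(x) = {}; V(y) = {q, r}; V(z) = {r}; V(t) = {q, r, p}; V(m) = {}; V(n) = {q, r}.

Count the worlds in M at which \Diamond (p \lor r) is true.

9

Let φ = \Diamond (p \lor r). Evaluate φ at each world:
  u (successors {u, v, z, t}): φ is true.
  v (successors {v, x, y, m}): φ is true.
  w (successors {u, v, w, z, n}): φ is true.
  x (successors {w, x, t, m}): φ is true.
  y (successors {w, y, z, t}): φ is true.
  z (successors {v, y, z, m, n}): φ is true.
  t (successors {v, t}): φ is true.
  m (successors {x, y, m}): φ is true.
  n (successors {v, x, t, m, n}): φ is true.
For instance, at w:
  At w: \Diamond (p \lor r) requires p \lor r at some successor in {u, v, w, z, n}.
    p \lor r holds at u, so \Diamond (p \lor r) is true at w.
Satisfying worlds: {u, v, w, x, y, z, t, m, n}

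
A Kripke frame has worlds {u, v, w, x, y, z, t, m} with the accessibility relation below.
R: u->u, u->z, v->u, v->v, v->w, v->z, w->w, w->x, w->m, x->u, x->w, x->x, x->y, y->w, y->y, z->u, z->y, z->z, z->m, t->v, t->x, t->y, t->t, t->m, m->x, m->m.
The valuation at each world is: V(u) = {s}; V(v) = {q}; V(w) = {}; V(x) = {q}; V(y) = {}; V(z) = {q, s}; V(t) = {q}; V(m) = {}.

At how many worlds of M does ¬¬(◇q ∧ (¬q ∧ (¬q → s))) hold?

Let φ = ¬¬(◇q ∧ (¬q ∧ (¬q → s))). Evaluate φ at each world:
  u (successors {u, z}): φ is true.
  v (successors {u, v, w, z}): φ is false.
  w (successors {w, x, m}): φ is false.
  x (successors {u, w, x, y}): φ is false.
  y (successors {w, y}): φ is false.
  z (successors {u, y, z, m}): φ is false.
  t (successors {v, x, y, t, m}): φ is false.
  m (successors {x, m}): φ is false.
For instance, at m:
  At m: ¬(◇q ∧ (¬q ∧ (¬q → s))) is true, so ¬¬(◇q ∧ (¬q ∧ (¬q → s))) is false.
    At m: ◇q ∧ (¬q ∧ (¬q → s)) is false, so ¬(◇q ∧ (¬q ∧ (¬q → s))) is true.
      At m: ◇q is true, ¬q ∧ (¬q → s) is false, so ◇q ∧ (¬q ∧ (¬q → s)) is false.
Satisfying worlds: {u}

1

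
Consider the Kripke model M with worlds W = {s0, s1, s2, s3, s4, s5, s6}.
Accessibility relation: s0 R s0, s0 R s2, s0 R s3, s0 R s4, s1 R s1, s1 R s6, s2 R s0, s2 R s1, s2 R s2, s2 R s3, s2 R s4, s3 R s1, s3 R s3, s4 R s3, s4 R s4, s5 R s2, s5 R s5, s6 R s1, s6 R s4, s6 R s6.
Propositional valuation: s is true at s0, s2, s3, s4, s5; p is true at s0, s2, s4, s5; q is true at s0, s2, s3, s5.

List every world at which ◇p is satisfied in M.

Let φ = ◇p. Evaluate φ at each world:
  s0 (successors {s0, s2, s3, s4}): φ is true.
  s1 (successors {s1, s6}): φ is false.
  s2 (successors {s0, s1, s2, s3, s4}): φ is true.
  s3 (successors {s1, s3}): φ is false.
  s4 (successors {s3, s4}): φ is true.
  s5 (successors {s2, s5}): φ is true.
  s6 (successors {s1, s4, s6}): φ is true.
For instance, at s0:
  At s0: ◇p requires p at some successor in {s0, s2, s3, s4}.
    p holds at s0, so ◇p is true at s0.
Satisfying worlds: {s0, s2, s4, s5, s6}

s0, s2, s4, s5, s6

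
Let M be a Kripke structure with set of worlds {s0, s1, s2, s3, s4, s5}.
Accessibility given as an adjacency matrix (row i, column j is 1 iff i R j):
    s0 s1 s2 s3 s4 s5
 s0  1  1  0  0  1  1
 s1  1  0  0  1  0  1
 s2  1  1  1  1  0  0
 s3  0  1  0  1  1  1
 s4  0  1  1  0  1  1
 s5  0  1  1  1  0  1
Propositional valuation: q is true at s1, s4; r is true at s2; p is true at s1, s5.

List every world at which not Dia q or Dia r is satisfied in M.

s1, s2, s4, s5

Let φ = not Dia q or Dia r. Evaluate φ at each world:
  s0 (successors {s0, s1, s4, s5}): φ is false.
  s1 (successors {s0, s3, s5}): φ is true.
  s2 (successors {s0, s1, s2, s3}): φ is true.
  s3 (successors {s1, s3, s4, s5}): φ is false.
  s4 (successors {s1, s2, s4, s5}): φ is true.
  s5 (successors {s1, s2, s3, s5}): φ is true.
For instance, at s3:
  At s3: not Dia q is false, Dia r is false, so not Dia q or Dia r is false.
    At s3: Dia q is true, so not Dia q is false.
      At s3: Dia q requires q at some successor in {s1, s3, s4, s5}.
        q holds at s1, so Dia q is true at s3.
    At s3: Dia r requires r at some successor in {s1, s3, s4, s5}.
      At s1: r is false.
      At s3: r is false.
      At s4: r is false.
      At s5: r is false.
    So Dia r is false at s3.
Satisfying worlds: {s1, s2, s4, s5}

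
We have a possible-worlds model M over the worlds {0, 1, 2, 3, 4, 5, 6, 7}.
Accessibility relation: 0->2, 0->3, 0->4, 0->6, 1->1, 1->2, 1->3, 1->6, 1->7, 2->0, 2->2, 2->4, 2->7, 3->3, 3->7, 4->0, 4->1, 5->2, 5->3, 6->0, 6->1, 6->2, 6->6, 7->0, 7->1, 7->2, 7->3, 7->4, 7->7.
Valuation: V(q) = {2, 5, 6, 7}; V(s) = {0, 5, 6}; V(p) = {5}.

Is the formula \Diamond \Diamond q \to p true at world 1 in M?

No

At 1: \Diamond \Diamond q is true, p is false, so \Diamond \Diamond q \to p is false.
  At 1: \Diamond \Diamond q requires \Diamond q at some successor in {1, 2, 3, 6, 7}.
    \Diamond q holds at 1, so \Diamond \Diamond q is true at 1.
      At 1: \Diamond q requires q at some successor in {1, 2, 3, 6, 7}.
        q holds at 2, so \Diamond q is true at 1.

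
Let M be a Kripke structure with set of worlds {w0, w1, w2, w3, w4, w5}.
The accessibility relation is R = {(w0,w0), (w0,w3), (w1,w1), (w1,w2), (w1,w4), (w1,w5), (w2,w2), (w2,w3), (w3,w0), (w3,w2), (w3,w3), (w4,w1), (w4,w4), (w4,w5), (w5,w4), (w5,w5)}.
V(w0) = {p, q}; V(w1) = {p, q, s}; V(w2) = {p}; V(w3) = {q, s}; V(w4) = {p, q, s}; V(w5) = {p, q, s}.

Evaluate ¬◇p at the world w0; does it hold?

At w0: ◇p is true, so ¬◇p is false.
  At w0: ◇p requires p at some successor in {w0, w3}.
    p holds at w0, so ◇p is true at w0.

No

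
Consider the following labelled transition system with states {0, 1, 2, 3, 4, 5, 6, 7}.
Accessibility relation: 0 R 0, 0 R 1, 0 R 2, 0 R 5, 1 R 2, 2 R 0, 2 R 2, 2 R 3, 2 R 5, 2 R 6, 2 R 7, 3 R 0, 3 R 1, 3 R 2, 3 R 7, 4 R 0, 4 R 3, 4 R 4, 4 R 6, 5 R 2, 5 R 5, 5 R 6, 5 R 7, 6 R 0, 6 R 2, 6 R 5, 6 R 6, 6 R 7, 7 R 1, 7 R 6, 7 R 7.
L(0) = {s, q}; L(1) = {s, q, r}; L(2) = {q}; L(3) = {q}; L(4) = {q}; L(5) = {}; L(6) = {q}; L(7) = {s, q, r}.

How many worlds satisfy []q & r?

2

Let φ = []q & r. Evaluate φ at each world:
  0 (successors {0, 1, 2, 5}): φ is false.
  1 (successors {2}): φ is true.
  2 (successors {0, 2, 3, 5, 6, 7}): φ is false.
  3 (successors {0, 1, 2, 7}): φ is false.
  4 (successors {0, 3, 4, 6}): φ is false.
  5 (successors {2, 5, 6, 7}): φ is false.
  6 (successors {0, 2, 5, 6, 7}): φ is false.
  7 (successors {1, 6, 7}): φ is true.
For instance, at 5:
  At 5: []q is false, r is false, so []q & r is false.
    At 5: []q requires q at every successor {2, 5, 6, 7}.
      q fails at 5, so []q is false at 5.
Satisfying worlds: {1, 7}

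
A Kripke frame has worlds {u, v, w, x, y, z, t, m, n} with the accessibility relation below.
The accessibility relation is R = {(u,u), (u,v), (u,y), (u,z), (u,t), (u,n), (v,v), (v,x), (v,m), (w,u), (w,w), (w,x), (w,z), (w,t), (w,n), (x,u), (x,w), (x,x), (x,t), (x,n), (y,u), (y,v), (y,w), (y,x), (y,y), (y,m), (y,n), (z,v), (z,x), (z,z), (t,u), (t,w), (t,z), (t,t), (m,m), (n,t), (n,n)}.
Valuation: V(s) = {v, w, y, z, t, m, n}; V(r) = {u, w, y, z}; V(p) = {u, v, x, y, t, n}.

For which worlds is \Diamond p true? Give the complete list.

u, v, w, x, y, z, t, n

Let φ = \Diamond p. Evaluate φ at each world:
  u (successors {u, v, y, z, t, n}): φ is true.
  v (successors {v, x, m}): φ is true.
  w (successors {u, w, x, z, t, n}): φ is true.
  x (successors {u, w, x, t, n}): φ is true.
  y (successors {u, v, w, x, y, m, n}): φ is true.
  z (successors {v, x, z}): φ is true.
  t (successors {u, w, z, t}): φ is true.
  m (successors {m}): φ is false.
  n (successors {t, n}): φ is true.
For instance, at u:
  At u: \Diamond p requires p at some successor in {u, v, y, z, t, n}.
    p holds at u, so \Diamond p is true at u.
Satisfying worlds: {u, v, w, x, y, z, t, n}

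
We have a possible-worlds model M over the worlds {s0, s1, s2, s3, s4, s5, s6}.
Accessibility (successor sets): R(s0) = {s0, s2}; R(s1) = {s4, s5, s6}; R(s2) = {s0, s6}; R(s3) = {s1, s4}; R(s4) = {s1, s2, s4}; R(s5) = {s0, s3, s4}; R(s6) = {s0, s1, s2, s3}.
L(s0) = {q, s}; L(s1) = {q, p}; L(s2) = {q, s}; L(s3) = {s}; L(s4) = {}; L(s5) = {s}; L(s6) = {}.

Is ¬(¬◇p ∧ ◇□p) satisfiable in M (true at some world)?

Yes

Let φ = ¬(¬◇p ∧ ◇□p). Evaluate φ at each world:
  s0 (successors {s0, s2}): φ is true.
  s1 (successors {s4, s5, s6}): φ is true.
  s2 (successors {s0, s6}): φ is true.
  s3 (successors {s1, s4}): φ is true.
  s4 (successors {s1, s2, s4}): φ is true.
  s5 (successors {s0, s3, s4}): φ is true.
  s6 (successors {s0, s1, s2, s3}): φ is true.
Detail at s0 (witness):
  At s0: ¬◇p ∧ ◇□p is false, so ¬(¬◇p ∧ ◇□p) is true.
    At s0: ¬◇p is true, ◇□p is false, so ¬◇p ∧ ◇□p is false.
      At s0: ◇p is false, so ¬◇p is true.
      At s0: ◇□p requires □p at some successor in {s0, s2}.
        At s0: □p is false.
        At s2: □p is false.
      So ◇□p is false at s0.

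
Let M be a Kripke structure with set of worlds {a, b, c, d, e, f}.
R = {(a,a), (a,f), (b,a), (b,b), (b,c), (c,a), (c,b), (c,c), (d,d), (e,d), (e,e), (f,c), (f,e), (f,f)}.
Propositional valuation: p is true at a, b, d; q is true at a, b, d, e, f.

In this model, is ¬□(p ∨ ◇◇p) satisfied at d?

At d: □(p ∨ ◇◇p) is true, so ¬□(p ∨ ◇◇p) is false.
  At d: □(p ∨ ◇◇p) requires p ∨ ◇◇p at every successor {d}.
      At d: p is true, ◇◇p is true, so p ∨ ◇◇p is true.
  So □(p ∨ ◇◇p) is true at d.

No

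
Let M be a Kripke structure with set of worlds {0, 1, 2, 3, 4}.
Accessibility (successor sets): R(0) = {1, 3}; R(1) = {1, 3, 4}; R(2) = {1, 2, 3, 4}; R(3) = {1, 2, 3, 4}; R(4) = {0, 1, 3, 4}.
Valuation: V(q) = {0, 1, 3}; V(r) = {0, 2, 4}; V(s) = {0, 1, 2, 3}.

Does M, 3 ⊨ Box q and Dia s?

At 3: Box q is false, Dia s is true, so Box q and Dia s is false.
  At 3: Box q requires q at every successor {1, 2, 3, 4}.
    q fails at 2, so Box q is false at 3.
  At 3: Dia s requires s at some successor in {1, 2, 3, 4}.
    s holds at 1, so Dia s is true at 3.

No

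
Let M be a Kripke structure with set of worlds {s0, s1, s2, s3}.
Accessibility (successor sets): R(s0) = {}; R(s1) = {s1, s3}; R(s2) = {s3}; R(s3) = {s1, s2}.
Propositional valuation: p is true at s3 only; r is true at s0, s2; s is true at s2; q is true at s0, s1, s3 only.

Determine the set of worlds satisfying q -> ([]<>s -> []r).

Recall that []ψ holds at a world iff ψ holds at every accessible world, and <>ψ holds iff ψ holds at some accessible world.
Let φ = q -> ([]<>s -> []r). Evaluate φ at each world:
  s0 (successors ∅): φ is true.
  s1 (successors {s1, s3}): φ is true.
  s2 (successors {s3}): φ is true.
  s3 (successors {s1, s2}): φ is true.
For instance, at s3:
  At s3: q is true, []<>s -> []r is true, so q -> ([]<>s -> []r) is true.
    At s3: []<>s is false, []r is false, so []<>s -> []r is true.
      At s3: []<>s requires <>s at every successor {s1, s2}.
        <>s fails at s1, so []<>s is false at s3.
      At s3: []r requires r at every successor {s1, s2}.
        r fails at s1, so []r is false at s3.
Satisfying worlds: {s0, s1, s2, s3}

s0, s1, s2, s3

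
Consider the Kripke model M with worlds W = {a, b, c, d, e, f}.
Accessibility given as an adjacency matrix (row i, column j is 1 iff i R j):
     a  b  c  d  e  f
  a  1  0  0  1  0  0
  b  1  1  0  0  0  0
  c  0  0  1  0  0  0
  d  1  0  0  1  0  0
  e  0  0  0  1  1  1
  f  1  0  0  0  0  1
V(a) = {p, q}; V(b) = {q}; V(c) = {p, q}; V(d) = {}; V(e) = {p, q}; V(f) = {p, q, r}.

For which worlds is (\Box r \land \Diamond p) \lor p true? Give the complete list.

a, c, e, f

Let φ = (\Box r \land \Diamond p) \lor p. Evaluate φ at each world:
  a (successors {a, d}): φ is true.
  b (successors {a, b}): φ is false.
  c (successors {c}): φ is true.
  d (successors {a, d}): φ is false.
  e (successors {d, e, f}): φ is true.
  f (successors {a, f}): φ is true.
For instance, at d:
  At d: \Box r \land \Diamond p is false, p is false, so (\Box r \land \Diamond p) \lor p is false.
    At d: \Box r is false, \Diamond p is true, so \Box r \land \Diamond p is false.
      At d: \Box r requires r at every successor {a, d}.
        r fails at a, so \Box r is false at d.
      At d: \Diamond p requires p at some successor in {a, d}.
        p holds at a, so \Diamond p is true at d.
Satisfying worlds: {a, c, e, f}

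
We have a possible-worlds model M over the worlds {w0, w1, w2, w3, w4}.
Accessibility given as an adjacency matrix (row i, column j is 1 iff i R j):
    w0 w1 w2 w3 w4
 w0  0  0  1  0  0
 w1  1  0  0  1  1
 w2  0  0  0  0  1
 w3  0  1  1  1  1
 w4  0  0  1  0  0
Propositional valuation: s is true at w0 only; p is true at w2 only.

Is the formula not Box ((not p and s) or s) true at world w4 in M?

At w4: Box ((not p and s) or s) is false, so not Box ((not p and s) or s) is true.
  At w4: Box ((not p and s) or s) requires (not p and s) or s at every successor {w2}.
    (not p and s) or s fails at w2, so Box ((not p and s) or s) is false at w4.

Yes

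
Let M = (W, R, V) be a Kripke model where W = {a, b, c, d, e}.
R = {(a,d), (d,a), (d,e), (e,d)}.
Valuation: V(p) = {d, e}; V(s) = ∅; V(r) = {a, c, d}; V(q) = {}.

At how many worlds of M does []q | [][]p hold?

3

Let φ = []q | [][]p. Evaluate φ at each world:
  a (successors {d}): φ is false.
  b (successors ∅): φ is true.
  c (successors ∅): φ is true.
  d (successors {a, e}): φ is true.
  e (successors {d}): φ is false.
For instance, at a:
  At a: []q is false, [][]p is false, so []q | [][]p is false.
    At a: []q requires q at every successor {d}.
      q fails at d, so []q is false at a.
    At a: [][]p requires []p at every successor {d}.
      []p fails at d, so [][]p is false at a.
Satisfying worlds: {b, c, d}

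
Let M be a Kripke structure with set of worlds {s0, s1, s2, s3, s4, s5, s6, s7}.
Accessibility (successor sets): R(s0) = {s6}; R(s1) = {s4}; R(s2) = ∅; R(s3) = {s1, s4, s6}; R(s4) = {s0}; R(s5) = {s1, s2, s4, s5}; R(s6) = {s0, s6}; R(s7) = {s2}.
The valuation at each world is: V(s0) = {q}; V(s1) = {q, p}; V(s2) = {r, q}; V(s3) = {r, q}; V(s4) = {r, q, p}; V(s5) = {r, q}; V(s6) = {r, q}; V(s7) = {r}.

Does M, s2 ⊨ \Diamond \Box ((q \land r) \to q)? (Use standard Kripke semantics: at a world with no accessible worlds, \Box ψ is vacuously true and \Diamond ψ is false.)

No

At s2: no accessible worlds, so \Diamond \Box ((q \land r) \to q) is false.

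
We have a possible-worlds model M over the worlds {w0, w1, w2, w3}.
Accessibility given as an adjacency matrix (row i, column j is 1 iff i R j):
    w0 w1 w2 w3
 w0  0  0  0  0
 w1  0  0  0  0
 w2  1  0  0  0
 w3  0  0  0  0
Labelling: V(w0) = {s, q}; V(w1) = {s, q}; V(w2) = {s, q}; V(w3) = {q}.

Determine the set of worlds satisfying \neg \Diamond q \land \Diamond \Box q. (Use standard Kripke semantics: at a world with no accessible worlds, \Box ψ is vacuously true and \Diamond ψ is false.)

none

Let φ = \neg \Diamond q \land \Diamond \Box q. Evaluate φ at each world:
  w0 (successors ∅): φ is false.
  w1 (successors ∅): φ is false.
  w2 (successors {w0}): φ is false.
  w3 (successors ∅): φ is false.
For instance, at w2:
  At w2: \neg \Diamond q is false, \Diamond \Box q is true, so \neg \Diamond q \land \Diamond \Box q is false.
    At w2: \Diamond q is true, so \neg \Diamond q is false.
      At w2: \Diamond q requires q at some successor in {w0}.
        q holds at w0, so \Diamond q is true at w2.
    At w2: \Diamond \Box q requires \Box q at some successor in {w0}.
      \Box q holds at w0, so \Diamond \Box q is true at w2.
Satisfying worlds: none.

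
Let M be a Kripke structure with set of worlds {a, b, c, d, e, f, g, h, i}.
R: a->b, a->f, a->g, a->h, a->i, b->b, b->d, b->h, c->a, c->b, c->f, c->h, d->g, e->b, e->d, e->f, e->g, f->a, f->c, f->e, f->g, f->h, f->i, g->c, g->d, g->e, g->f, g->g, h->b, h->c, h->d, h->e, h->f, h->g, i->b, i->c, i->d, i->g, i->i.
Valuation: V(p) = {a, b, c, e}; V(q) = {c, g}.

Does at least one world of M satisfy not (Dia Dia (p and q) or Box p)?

No

Let φ = not (Dia Dia (p and q) or Box p). Evaluate φ at each world:
  a (successors {b, f, g, h, i}): φ is false.
  b (successors {b, d, h}): φ is false.
  c (successors {a, b, f, h}): φ is false.
  d (successors {g}): φ is false.
  e (successors {b, d, f, g}): φ is false.
  f (successors {a, c, e, g, h, i}): φ is false.
  g (successors {c, d, e, f, g}): φ is false.
  h (successors {b, c, d, e, f, g}): φ is false.
  i (successors {b, c, d, g, i}): φ is false.
For instance, at a:
  At a: Dia Dia (p and q) or Box p is true, so not (Dia Dia (p and q) or Box p) is false.
    At a: Dia Dia (p and q) is true, Box p is false, so Dia Dia (p and q) or Box p is true.
      At a: Dia Dia (p and q) requires Dia (p and q) at some successor in {b, f, g, h, i}.
        Dia (p and q) holds at f, so Dia Dia (p and q) is true at a.
      At a: Box p requires p at every successor {b, f, g, h, i}.
        p fails at f, so Box p is false at a.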